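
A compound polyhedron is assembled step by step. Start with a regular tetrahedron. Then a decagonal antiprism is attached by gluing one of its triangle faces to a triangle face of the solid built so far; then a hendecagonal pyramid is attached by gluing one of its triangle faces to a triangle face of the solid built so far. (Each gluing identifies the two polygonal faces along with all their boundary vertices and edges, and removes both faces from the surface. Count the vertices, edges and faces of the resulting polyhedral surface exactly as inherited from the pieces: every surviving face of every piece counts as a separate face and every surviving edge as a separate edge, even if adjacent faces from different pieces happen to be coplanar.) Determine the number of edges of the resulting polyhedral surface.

62

A regular tetrahedron: V=4, E=6, F=4.
Attach a decagonal antiprism (V=20, E=40, F=22) along a 3-gon: merge 3 vertices and 3 edges, delete both glued faces → V=21, E=43, F=24.
Attach a hendecagonal pyramid (V=12, E=22, F=12) along a 3-gon: merge 3 vertices and 3 edges, delete both glued faces → V=30, E=62, F=34.
Check: V − E + F = 30 − 62 + 34 = 2.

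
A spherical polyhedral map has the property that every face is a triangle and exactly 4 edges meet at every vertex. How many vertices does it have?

6

Each face has 3 edges and each edge borders two faces, so 2E = 3F.
Each vertex has degree 4, so 4V = 2E and hence V = 3F/4.
Euler: V − E + F = 2 ⇒ (3F/4) − (3F/2) + F = 2.
Multiply by 8: (6 − 12 + 8)F = 16, i.e. 2F = 16.
So F = 8, E = 3·8/2 = 12, V = 3·8/4 = 6.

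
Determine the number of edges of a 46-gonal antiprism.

An antiprism on an n-gon has two n-gon caps and 2n triangles: V = 2·46 = 92, E = 4·46 = 184, F = 2·46 + 2 = 94.

184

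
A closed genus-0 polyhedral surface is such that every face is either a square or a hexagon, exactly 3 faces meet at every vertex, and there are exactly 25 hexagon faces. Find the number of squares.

Let x be the number of squares; then F = 25 + x.
Edge–face incidences: 2E = 6·25 + 4·x = 150 + 4x.
Every vertex has degree 3, so 3V = 2E.
Euler: V − E + F = 2 ⇒ (2E)/3 − E + (25 + x) = 2.
Multiply by 6: 2·(2E) − 3·(2E) + 6·(25 + x) = 12, i.e. 150 + 6x − (150 + 4x) = 12.
Collecting terms: 2x = 12, so x = 6.
Then 2E = 150 + 4·6 = 174, so E = 87, V = 2E/3 = 58, F = 25 + 6 = 31.

6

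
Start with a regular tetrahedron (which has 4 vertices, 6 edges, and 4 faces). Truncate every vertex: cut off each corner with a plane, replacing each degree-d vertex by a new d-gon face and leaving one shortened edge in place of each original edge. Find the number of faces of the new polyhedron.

Truncation replaces each original edge-end by a new vertex, so V′ = 2E = 12.
Each original edge survives, and each old vertex of degree d contributes d new edges; summing degrees gives Σd = 2E, so E′ = E + 2E = 3E = 18.
Each original face survives and each original vertex becomes one new face: F′ = F + V = 8.

8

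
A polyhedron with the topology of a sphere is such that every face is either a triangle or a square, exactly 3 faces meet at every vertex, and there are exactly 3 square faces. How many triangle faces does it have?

2

Let x be the number of triangles; then F = 3 + x.
Edge–face incidences: 2E = 4·3 + 3·x = 12 + 3x.
Every vertex has degree 3, so 3V = 2E.
Euler: V − E + F = 2 ⇒ (2E)/3 − E + (3 + x) = 2.
Multiply by 6: 2·(2E) − 3·(2E) + 6·(3 + x) = 12, i.e. 18 + 6x − (12 + 3x) = 12.
Collecting terms: 3x + 6 = 12, so 3x = 6, so x = 2.
Then 2E = 12 + 3·2 = 18, so E = 9, V = 2E/3 = 6, F = 3 + 2 = 5.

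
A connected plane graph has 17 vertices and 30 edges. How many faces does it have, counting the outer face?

15

Euler's formula for a connected plane graph: V − E + F = 2, so F = 2 − 17 + 30 = 15.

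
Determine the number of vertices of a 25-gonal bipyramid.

27

A bipyramid over an n-gon has 2n triangular faces and n + 2 vertices: V = 25 + 2 = 27, E = 3·25 = 75, F = 2·25 = 50.
Check: V − E + F = 27 − 75 + 50 = 2.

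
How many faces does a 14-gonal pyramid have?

15

A pyramid on an n-gon base has one n-gon and n triangles: V = 14 + 1 = 15, E = 2·14 = 28, F = 14 + 1 = 15.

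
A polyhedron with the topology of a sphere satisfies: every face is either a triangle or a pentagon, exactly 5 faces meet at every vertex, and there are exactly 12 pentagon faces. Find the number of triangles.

Let x be the number of triangles; then F = 12 + x.
Edge–face incidences: 2E = 5·12 + 3·x = 60 + 3x.
Every vertex has degree 5, so 5V = 2E.
Euler: V − E + F = 2 ⇒ (2E)/5 − E + (12 + x) = 2.
Multiply by 10: 2·(2E) − 5·(2E) + 10·(12 + x) = 20, i.e. 120 + 10x − 3·(60 + 3x) = 20.
Collecting terms: x − 60 = 20, so x = 80.
Then 2E = 60 + 3·80 = 300, so E = 150, V = 2E/5 = 60, F = 12 + 80 = 92.

80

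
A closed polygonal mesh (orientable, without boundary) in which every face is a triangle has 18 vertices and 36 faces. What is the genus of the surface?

1

Every face is a triangle, so 2E = 3·36 = 108, giving E = 54.
χ = V − E + F = 18 − 54 + 36 = 0.
For a closed orientable surface χ = 2 − 2g, so g = (2 − (0))/2 = 1.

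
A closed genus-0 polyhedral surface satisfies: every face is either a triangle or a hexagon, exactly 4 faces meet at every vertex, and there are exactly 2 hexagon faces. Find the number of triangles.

12

Let x be the number of triangles; then F = 2 + x.
Edge–face incidences: 2E = 6·2 + 3·x = 12 + 3x.
Every vertex has degree 4, so 4V = 2E.
Euler: V − E + F = 2 ⇒ (2E)/4 − E + (2 + x) = 2.
Multiply by 8: 2·(2E) − 4·(2E) + 8·(2 + x) = 16, i.e. 16 + 8x − 2·(12 + 3x) = 16.
Collecting terms: 2x − 8 = 16, so 2x = 24, so x = 12.
Then 2E = 12 + 3·12 = 48, so E = 24, V = 2E/4 = 12, F = 2 + 12 = 14.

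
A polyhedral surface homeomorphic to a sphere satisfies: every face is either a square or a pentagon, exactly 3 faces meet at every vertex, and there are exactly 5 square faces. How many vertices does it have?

10

Let x be the number of pentagons; then F = 5 + x.
Edge–face incidences: 2E = 4·5 + 5·x = 20 + 5x.
Every vertex has degree 3, so 3V = 2E.
Euler: V − E + F = 2 ⇒ (2E)/3 − E + (5 + x) = 2.
Multiply by 6: 2·(2E) − 3·(2E) + 6·(5 + x) = 12, i.e. 30 + 6x − (20 + 5x) = 12.
Collecting terms: x + 10 = 12, so x = 2.
Then 2E = 20 + 5·2 = 30, so E = 15, V = 2E/3 = 10, F = 5 + 2 = 7.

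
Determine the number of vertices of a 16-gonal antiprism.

An antiprism on an n-gon has two n-gon caps and 2n triangles: V = 2·16 = 32, E = 4·16 = 64, F = 2·16 + 2 = 34.
Check: V − E + F = 32 − 64 + 34 = 2.

32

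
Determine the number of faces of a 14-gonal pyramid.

A pyramid on an n-gon base has one n-gon and n triangles: V = 14 + 1 = 15, E = 2·14 = 28, F = 14 + 1 = 15.
Check: V − E + F = 15 − 28 + 15 = 2.

15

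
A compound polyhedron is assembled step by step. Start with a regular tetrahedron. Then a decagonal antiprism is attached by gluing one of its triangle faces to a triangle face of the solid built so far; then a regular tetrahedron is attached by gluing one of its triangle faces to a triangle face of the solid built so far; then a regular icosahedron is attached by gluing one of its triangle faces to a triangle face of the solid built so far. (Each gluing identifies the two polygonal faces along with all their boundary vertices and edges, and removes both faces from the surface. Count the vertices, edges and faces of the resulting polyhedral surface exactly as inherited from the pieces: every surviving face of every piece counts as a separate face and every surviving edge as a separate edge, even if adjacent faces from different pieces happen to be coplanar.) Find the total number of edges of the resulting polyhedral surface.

73

A regular tetrahedron: V=4, E=6, F=4.
Attach a decagonal antiprism (V=20, E=40, F=22) along a 3-gon: merge 3 vertices and 3 edges, delete both glued faces → V=21, E=43, F=24.
Attach a regular tetrahedron (V=4, E=6, F=4) along a 3-gon: merge 3 vertices and 3 edges, delete both glued faces → V=22, E=46, F=26.
Attach a regular icosahedron (V=12, E=30, F=20) along a 3-gon: merge 3 vertices and 3 edges, delete both glued faces → V=31, E=73, F=44.
Check: V − E + F = 31 − 73 + 44 = 2.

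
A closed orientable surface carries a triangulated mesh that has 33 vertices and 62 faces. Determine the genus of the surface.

Every face is a triangle, so 2E = 3·62 = 186, giving E = 93.
χ = V − E + F = 33 − 93 + 62 = 2.
For a closed orientable surface χ = 2 − 2g, so g = (2 − (2))/2 = 0.

0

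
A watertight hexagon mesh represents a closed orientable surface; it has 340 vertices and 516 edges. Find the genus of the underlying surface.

Every face is a hexagon and each edge borders two faces, so 6F = 2·516, giving F = 172.
χ = V − E + F = 340 − 516 + 172 = -4.
For a closed orientable surface χ = 2 − 2g, so g = (2 − (-4))/2 = 3.

3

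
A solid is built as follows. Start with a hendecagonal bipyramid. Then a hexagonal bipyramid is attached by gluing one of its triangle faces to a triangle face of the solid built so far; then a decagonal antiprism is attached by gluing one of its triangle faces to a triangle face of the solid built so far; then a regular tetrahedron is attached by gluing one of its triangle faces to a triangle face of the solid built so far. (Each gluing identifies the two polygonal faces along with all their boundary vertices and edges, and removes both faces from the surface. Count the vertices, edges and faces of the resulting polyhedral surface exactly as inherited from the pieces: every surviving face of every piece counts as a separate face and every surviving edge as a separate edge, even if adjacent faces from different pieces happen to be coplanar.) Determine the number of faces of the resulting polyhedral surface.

54

A hendecagonal bipyramid: V=13, E=33, F=22.
Attach a hexagonal bipyramid (V=8, E=18, F=12) along a 3-gon: merge 3 vertices and 3 edges, delete both glued faces → V=18, E=48, F=32.
Attach a decagonal antiprism (V=20, E=40, F=22) along a 3-gon: merge 3 vertices and 3 edges, delete both glued faces → V=35, E=85, F=52.
Attach a regular tetrahedron (V=4, E=6, F=4) along a 3-gon: merge 3 vertices and 3 edges, delete both glued faces → V=36, E=88, F=54.
Check: V − E + F = 36 − 88 + 54 = 2.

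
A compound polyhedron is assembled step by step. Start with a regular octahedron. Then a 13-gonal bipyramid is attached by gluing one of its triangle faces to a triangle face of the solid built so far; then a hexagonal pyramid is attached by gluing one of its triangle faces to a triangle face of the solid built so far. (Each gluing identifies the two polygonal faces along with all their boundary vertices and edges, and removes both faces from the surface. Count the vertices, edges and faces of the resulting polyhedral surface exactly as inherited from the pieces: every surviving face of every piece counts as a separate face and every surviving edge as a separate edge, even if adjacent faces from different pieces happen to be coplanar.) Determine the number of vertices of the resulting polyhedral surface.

A regular octahedron: V=6, E=12, F=8.
Attach a 13-gonal bipyramid (V=15, E=39, F=26) along a 3-gon: merge 3 vertices and 3 edges, delete both glued faces → V=18, E=48, F=32.
Attach a hexagonal pyramid (V=7, E=12, F=7) along a 3-gon: merge 3 vertices and 3 edges, delete both glued faces → V=22, E=57, F=37.
Check: V − E + F = 22 − 57 + 37 = 2.

22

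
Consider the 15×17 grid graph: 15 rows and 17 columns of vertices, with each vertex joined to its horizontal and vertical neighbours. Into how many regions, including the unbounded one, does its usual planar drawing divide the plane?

225

The grid has V = 15·17 = 255 vertices and E = 15·16 + 17·14 = 478 edges.
F = 2 − V + E = 2 − 255 + 478 = 225.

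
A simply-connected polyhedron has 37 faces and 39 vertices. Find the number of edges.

74

Here V − E + F = 2.
E = V + F − (2) = 39 + 37 − (2) = 74.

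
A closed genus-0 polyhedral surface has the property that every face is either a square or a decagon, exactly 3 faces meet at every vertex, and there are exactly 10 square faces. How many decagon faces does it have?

Let x be the number of decagons; then F = 10 + x.
Edge–face incidences: 2E = 4·10 + 10·x = 40 + 10x.
Every vertex has degree 3, so 3V = 2E.
Euler: V − E + F = 2 ⇒ (2E)/3 − E + (10 + x) = 2.
Multiply by 6: 2·(2E) − 3·(2E) + 6·(10 + x) = 12, i.e. 60 + 6x − (40 + 10x) = 12.
Collecting terms: −4x + 20 = 12, so −4x = −8, so x = 2.
Then 2E = 40 + 10·2 = 60, so E = 30, V = 2E/3 = 20, F = 10 + 2 = 12.

2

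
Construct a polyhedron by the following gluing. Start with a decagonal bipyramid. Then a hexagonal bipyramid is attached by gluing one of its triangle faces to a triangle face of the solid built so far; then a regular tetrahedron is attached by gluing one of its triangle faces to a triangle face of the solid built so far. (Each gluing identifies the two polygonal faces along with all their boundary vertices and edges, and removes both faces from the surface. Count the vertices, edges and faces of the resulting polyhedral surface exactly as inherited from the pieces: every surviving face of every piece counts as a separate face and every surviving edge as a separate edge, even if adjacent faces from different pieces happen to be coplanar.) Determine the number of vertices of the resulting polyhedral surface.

A decagonal bipyramid: V=12, E=30, F=20.
Attach a hexagonal bipyramid (V=8, E=18, F=12) along a 3-gon: merge 3 vertices and 3 edges, delete both glued faces → V=17, E=45, F=30.
Attach a regular tetrahedron (V=4, E=6, F=4) along a 3-gon: merge 3 vertices and 3 edges, delete both glued faces → V=18, E=48, F=32.
Check: V − E + F = 18 − 48 + 32 = 2.

18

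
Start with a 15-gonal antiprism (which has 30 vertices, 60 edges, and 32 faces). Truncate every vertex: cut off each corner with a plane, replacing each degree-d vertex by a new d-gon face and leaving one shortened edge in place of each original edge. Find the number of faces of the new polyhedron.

Truncation replaces each original edge-end by a new vertex, so V′ = 2E = 120.
Each original edge survives, and each old vertex of degree d contributes d new edges; summing degrees gives Σd = 2E, so E′ = E + 2E = 3E = 180.
Each original face survives and each original vertex becomes one new face: F′ = F + V = 62.

62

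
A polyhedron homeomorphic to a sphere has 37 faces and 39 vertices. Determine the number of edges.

74

Here V − E + F = 2.
E = V + F − (2) = 39 + 37 − (2) = 74.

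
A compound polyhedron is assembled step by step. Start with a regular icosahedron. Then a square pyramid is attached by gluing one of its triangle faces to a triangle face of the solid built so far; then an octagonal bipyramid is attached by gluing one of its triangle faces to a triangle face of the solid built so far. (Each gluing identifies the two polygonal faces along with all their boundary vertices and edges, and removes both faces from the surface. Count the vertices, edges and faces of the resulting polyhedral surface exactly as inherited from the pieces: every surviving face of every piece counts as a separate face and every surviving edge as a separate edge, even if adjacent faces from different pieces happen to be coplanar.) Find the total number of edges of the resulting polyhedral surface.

56

A regular icosahedron: V=12, E=30, F=20.
Attach a square pyramid (V=5, E=8, F=5) along a 3-gon: merge 3 vertices and 3 edges, delete both glued faces → V=14, E=35, F=23.
Attach an octagonal bipyramid (V=10, E=24, F=16) along a 3-gon: merge 3 vertices and 3 edges, delete both glued faces → V=21, E=56, F=37.
Check: V − E + F = 21 − 56 + 37 = 2.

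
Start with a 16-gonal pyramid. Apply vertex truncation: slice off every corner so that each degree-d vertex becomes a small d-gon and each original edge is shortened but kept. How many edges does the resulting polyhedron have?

96

The base solid has V = 17, E = 32, F = 17.
Truncation replaces each original edge-end by a new vertex, so V′ = 2E = 64.
Each original edge survives, and each old vertex of degree d contributes d new edges; summing degrees gives Σd = 2E, so E′ = E + 2E = 3E = 96.
Each original face survives and each original vertex becomes one new face: F′ = F + V = 34.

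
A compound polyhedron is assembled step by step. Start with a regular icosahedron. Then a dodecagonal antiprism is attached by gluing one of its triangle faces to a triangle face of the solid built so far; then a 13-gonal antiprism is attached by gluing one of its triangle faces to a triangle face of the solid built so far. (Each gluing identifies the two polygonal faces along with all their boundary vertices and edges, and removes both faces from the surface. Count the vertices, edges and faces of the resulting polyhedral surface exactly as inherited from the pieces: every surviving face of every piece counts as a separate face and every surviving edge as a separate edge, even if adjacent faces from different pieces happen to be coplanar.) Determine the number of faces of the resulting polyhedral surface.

70

A regular icosahedron: V=12, E=30, F=20.
Attach a dodecagonal antiprism (V=24, E=48, F=26) along a 3-gon: merge 3 vertices and 3 edges, delete both glued faces → V=33, E=75, F=44.
Attach a 13-gonal antiprism (V=26, E=52, F=28) along a 3-gon: merge 3 vertices and 3 edges, delete both glued faces → V=56, E=124, F=70.
Check: V − E + F = 56 − 124 + 70 = 2.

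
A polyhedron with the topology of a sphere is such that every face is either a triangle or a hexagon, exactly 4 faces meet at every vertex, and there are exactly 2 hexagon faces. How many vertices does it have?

12

Let x be the number of triangles; then F = 2 + x.
Edge–face incidences: 2E = 6·2 + 3·x = 12 + 3x.
Every vertex has degree 4, so 4V = 2E.
Euler: V − E + F = 2 ⇒ (2E)/4 − E + (2 + x) = 2.
Multiply by 8: 2·(2E) − 4·(2E) + 8·(2 + x) = 16, i.e. 16 + 8x − 2·(12 + 3x) = 16.
Collecting terms: 2x − 8 = 16, so 2x = 24, so x = 12.
Then 2E = 12 + 3·12 = 48, so E = 24, V = 2E/4 = 12, F = 2 + 12 = 14.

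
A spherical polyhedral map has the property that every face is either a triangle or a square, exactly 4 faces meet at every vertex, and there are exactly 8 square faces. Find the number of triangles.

8

Let x be the number of triangles; then F = 8 + x.
Edge–face incidences: 2E = 4·8 + 3·x = 32 + 3x.
Every vertex has degree 4, so 4V = 2E.
Euler: V − E + F = 2 ⇒ (2E)/4 − E + (8 + x) = 2.
Multiply by 8: 2·(2E) − 4·(2E) + 8·(8 + x) = 16, i.e. 64 + 8x − 2·(32 + 3x) = 16.
Collecting terms: 2x = 16, so x = 8.
Then 2E = 32 + 3·8 = 56, so E = 28, V = 2E/4 = 14, F = 8 + 8 = 16.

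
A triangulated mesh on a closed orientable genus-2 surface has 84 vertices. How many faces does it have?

χ = 2 − 2·2 = -2, and every face is a triangle so 3F = 2E.
V − E + F = -2 with E = 3F/2 gives 84 − (3/2 − 1)·F = -2, so F = 172 and E = 258.

172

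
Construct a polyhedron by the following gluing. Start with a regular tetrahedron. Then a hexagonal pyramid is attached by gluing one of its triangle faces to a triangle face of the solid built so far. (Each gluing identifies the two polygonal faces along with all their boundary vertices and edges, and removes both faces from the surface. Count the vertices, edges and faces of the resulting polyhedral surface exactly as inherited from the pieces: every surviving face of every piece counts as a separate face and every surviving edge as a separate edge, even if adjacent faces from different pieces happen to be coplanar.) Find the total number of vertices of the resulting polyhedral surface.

A regular tetrahedron: V=4, E=6, F=4.
Attach a hexagonal pyramid (V=7, E=12, F=7) along a 3-gon: merge 3 vertices and 3 edges, delete both glued faces → V=8, E=15, F=9.
Check: V − E + F = 8 − 15 + 9 = 2.

8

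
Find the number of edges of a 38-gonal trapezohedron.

152

The n-trapezohedron (dual of the n-antiprism) has V = 2·38 + 2 = 78, E = 4·38 = 152, F = 2·38 = 76.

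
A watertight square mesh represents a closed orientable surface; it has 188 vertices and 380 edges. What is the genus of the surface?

2

Every face is a square and each edge borders two faces, so 4F = 2·380, giving F = 190.
χ = V − E + F = 188 − 380 + 190 = -2.
For a closed orientable surface χ = 2 − 2g, so g = (2 − (-2))/2 = 2.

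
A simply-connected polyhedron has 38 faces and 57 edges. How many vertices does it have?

21

Here V − E + F = 2.
V = 2 + E − F = 2 + 57 − 38 = 21.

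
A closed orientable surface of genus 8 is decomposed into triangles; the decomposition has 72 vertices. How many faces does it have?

172

χ = 2 − 2·8 = -14, and every face is a triangle so 3F = 2E.
V − E + F = -14 with E = 3F/2 gives 72 − (3/2 − 1)·F = -14, so F = 172 and E = 258.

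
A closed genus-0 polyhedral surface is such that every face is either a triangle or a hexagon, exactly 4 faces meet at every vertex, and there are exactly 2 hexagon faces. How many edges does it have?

24

Let x be the number of triangles; then F = 2 + x.
Edge–face incidences: 2E = 6·2 + 3·x = 12 + 3x.
Every vertex has degree 4, so 4V = 2E.
Euler: V − E + F = 2 ⇒ (2E)/4 − E + (2 + x) = 2.
Multiply by 8: 2·(2E) − 4·(2E) + 8·(2 + x) = 16, i.e. 16 + 8x − 2·(12 + 3x) = 16.
Collecting terms: 2x − 8 = 16, so 2x = 24, so x = 12.
Then 2E = 12 + 3·12 = 48, so E = 24, V = 2E/4 = 12, F = 2 + 12 = 14.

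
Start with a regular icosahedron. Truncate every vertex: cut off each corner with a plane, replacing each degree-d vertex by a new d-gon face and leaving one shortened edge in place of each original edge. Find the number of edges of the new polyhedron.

The base solid has V = 12, E = 30, F = 20.
Truncation replaces each original edge-end by a new vertex, so V′ = 2E = 60.
Each original edge survives, and each old vertex of degree d contributes d new edges; summing degrees gives Σd = 2E, so E′ = E + 2E = 3E = 90.
Each original face survives and each original vertex becomes one new face: F′ = F + V = 32.

90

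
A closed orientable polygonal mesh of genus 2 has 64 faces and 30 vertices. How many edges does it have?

96

For a closed orientable surface of genus 2, χ = 2 − 2·2 = -2.
E = V + F − (-2) = 30 + 64 − (-2) = 96.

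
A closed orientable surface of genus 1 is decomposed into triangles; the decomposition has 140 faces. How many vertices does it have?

χ = 2 − 2·1 = 0, and every face is a triangle so 3F = 2E.
E = 3·140/2 = 210. Then V = 0 + E − F = 0 + 210 − 140 = 70.

70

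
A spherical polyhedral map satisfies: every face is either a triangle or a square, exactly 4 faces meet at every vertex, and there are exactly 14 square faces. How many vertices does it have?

Let x be the number of triangles; then F = 14 + x.
Edge–face incidences: 2E = 4·14 + 3·x = 56 + 3x.
Every vertex has degree 4, so 4V = 2E.
Euler: V − E + F = 2 ⇒ (2E)/4 − E + (14 + x) = 2.
Multiply by 8: 2·(2E) − 4·(2E) + 8·(14 + x) = 16, i.e. 112 + 8x − 2·(56 + 3x) = 16.
Collecting terms: 2x = 16, so x = 8.
Then 2E = 56 + 3·8 = 80, so E = 40, V = 2E/4 = 20, F = 14 + 8 = 22.

20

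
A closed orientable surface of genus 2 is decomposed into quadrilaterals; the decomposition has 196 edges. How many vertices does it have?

χ = 2 − 2·2 = -2, and every face is a square so 4F = 2E.
F = 2E/4 = 98. Then V = -2 + E − F = -2 + 196 − 98 = 96.

96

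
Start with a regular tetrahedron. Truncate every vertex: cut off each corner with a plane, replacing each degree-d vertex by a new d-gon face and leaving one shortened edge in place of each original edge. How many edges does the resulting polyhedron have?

The base solid has V = 4, E = 6, F = 4.
Truncation replaces each original edge-end by a new vertex, so V′ = 2E = 12.
Each original edge survives, and each old vertex of degree d contributes d new edges; summing degrees gives Σd = 2E, so E′ = E + 2E = 3E = 18.
Each original face survives and each original vertex becomes one new face: F′ = F + V = 8.

18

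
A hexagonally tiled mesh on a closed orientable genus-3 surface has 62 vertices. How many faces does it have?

χ = 2 − 2·3 = -4, and every face is a hexagon so 6F = 2E.
V − E + F = -4 with E = 6F/2 gives 62 − (6/2 − 1)·F = -4, so F = 33 and E = 99.

33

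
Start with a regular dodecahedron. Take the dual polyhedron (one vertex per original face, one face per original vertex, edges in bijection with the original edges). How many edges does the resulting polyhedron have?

The base solid has V = 20, E = 30, F = 12.
The dual swaps V and F and preserves E: V′ = F = 12, E′ = E = 30, F′ = V = 20.

30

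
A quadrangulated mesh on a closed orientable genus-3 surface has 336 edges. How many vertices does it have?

164

χ = 2 − 2·3 = -4, and every face is a square so 4F = 2E.
F = 2E/4 = 168. Then V = -4 + E − F = -4 + 336 − 168 = 164.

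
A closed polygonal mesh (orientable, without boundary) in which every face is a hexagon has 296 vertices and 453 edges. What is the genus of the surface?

4

Every face is a hexagon and each edge borders two faces, so 6F = 2·453, giving F = 151.
χ = V − E + F = 296 − 453 + 151 = -6.
For a closed orientable surface χ = 2 − 2g, so g = (2 − (-6))/2 = 4.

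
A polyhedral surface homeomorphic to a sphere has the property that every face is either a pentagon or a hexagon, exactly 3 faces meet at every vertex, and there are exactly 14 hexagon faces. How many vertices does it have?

48

Let x be the number of pentagons; then F = 14 + x.
Edge–face incidences: 2E = 6·14 + 5·x = 84 + 5x.
Every vertex has degree 3, so 3V = 2E.
Euler: V − E + F = 2 ⇒ (2E)/3 − E + (14 + x) = 2.
Multiply by 6: 2·(2E) − 3·(2E) + 6·(14 + x) = 12, i.e. 84 + 6x − (84 + 5x) = 12.
Collecting terms: x = 12.
Then 2E = 84 + 5·12 = 144, so E = 72, V = 2E/3 = 48, F = 14 + 12 = 26.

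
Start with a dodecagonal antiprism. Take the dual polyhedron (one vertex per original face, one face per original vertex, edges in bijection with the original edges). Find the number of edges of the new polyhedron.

The base solid has V = 24, E = 48, F = 26.
The dual swaps V and F and preserves E: V′ = F = 26, E′ = E = 48, F′ = V = 24.

48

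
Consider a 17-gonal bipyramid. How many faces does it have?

34

A bipyramid over an n-gon has 2n triangular faces and n + 2 vertices: V = 17 + 2 = 19, E = 3·17 = 51, F = 2·17 = 34.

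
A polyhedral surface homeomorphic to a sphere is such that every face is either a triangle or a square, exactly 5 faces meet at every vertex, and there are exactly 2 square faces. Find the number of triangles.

24

Let x be the number of triangles; then F = 2 + x.
Edge–face incidences: 2E = 4·2 + 3·x = 8 + 3x.
Every vertex has degree 5, so 5V = 2E.
Euler: V − E + F = 2 ⇒ (2E)/5 − E + (2 + x) = 2.
Multiply by 10: 2·(2E) − 5·(2E) + 10·(2 + x) = 20, i.e. 20 + 10x − 3·(8 + 3x) = 20.
Collecting terms: x − 4 = 20, so x = 24.
Then 2E = 8 + 3·24 = 80, so E = 40, V = 2E/5 = 16, F = 2 + 24 = 26.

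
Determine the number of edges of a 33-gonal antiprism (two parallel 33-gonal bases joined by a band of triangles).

132

An antiprism on an n-gon has two n-gon caps and 2n triangles: V = 2·33 = 66, E = 4·33 = 132, F = 2·33 + 2 = 68.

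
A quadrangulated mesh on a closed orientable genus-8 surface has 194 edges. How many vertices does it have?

χ = 2 − 2·8 = -14, and every face is a square so 4F = 2E.
F = 2E/4 = 97. Then V = -14 + E − F = -14 + 194 − 97 = 83.

83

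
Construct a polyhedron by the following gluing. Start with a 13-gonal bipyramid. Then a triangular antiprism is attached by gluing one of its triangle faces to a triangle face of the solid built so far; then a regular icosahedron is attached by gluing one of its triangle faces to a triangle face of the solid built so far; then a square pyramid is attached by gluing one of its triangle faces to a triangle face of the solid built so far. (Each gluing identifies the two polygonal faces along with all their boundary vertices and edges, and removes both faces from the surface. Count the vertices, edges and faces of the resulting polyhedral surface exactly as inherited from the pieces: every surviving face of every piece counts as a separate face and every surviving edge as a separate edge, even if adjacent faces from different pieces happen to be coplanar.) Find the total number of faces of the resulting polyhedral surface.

A 13-gonal bipyramid: V=15, E=39, F=26.
Attach a triangular antiprism (V=6, E=12, F=8) along a 3-gon: merge 3 vertices and 3 edges, delete both glued faces → V=18, E=48, F=32.
Attach a regular icosahedron (V=12, E=30, F=20) along a 3-gon: merge 3 vertices and 3 edges, delete both glued faces → V=27, E=75, F=50.
Attach a square pyramid (V=5, E=8, F=5) along a 3-gon: merge 3 vertices and 3 edges, delete both glued faces → V=29, E=80, F=53.
Check: V − E + F = 29 − 80 + 53 = 2.

53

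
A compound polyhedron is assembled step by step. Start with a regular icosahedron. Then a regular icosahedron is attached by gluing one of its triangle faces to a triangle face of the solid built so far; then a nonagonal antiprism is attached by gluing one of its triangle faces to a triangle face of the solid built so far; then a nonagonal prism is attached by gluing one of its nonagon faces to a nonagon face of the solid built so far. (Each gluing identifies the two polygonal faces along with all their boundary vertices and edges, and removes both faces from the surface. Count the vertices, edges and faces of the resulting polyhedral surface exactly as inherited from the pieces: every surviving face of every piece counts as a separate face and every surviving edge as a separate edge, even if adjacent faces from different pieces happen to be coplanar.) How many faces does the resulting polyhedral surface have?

A regular icosahedron: V=12, E=30, F=20.
Attach a regular icosahedron (V=12, E=30, F=20) along a 3-gon: merge 3 vertices and 3 edges, delete both glued faces → V=21, E=57, F=38.
Attach a nonagonal antiprism (V=18, E=36, F=20) along a 3-gon: merge 3 vertices and 3 edges, delete both glued faces → V=36, E=90, F=56.
Attach a nonagonal prism (V=18, E=27, F=11) along a 9-gon: merge 9 vertices and 9 edges, delete both glued faces → V=45, E=108, F=65.
Check: V − E + F = 45 − 108 + 65 = 2.

65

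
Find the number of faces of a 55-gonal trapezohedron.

The n-trapezohedron (dual of the n-antiprism) has V = 2·55 + 2 = 112, E = 4·55 = 220, F = 2·55 = 110.

110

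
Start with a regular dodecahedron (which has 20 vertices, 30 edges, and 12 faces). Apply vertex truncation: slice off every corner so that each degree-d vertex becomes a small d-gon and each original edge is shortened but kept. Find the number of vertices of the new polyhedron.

60

Truncation replaces each original edge-end by a new vertex, so V′ = 2E = 60.
Each original edge survives, and each old vertex of degree d contributes d new edges; summing degrees gives Σd = 2E, so E′ = E + 2E = 3E = 90.
Each original face survives and each original vertex becomes one new face: F′ = F + V = 32.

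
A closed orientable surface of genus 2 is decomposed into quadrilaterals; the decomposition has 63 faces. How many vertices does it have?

61

χ = 2 − 2·2 = -2, and every face is a square so 4F = 2E.
E = 4·63/2 = 126. Then V = -2 + E − F = -2 + 126 − 63 = 61.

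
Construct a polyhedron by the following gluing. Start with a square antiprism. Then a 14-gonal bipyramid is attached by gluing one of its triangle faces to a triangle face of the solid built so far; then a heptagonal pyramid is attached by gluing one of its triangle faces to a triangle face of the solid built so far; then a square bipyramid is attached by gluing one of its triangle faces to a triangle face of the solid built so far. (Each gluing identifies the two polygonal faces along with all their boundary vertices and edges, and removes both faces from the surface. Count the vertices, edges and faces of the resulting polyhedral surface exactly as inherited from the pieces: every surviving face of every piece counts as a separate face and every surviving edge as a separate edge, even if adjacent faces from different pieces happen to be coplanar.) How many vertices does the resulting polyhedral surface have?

A square antiprism: V=8, E=16, F=10.
Attach a 14-gonal bipyramid (V=16, E=42, F=28) along a 3-gon: merge 3 vertices and 3 edges, delete both glued faces → V=21, E=55, F=36.
Attach a heptagonal pyramid (V=8, E=14, F=8) along a 3-gon: merge 3 vertices and 3 edges, delete both glued faces → V=26, E=66, F=42.
Attach a square bipyramid (V=6, E=12, F=8) along a 3-gon: merge 3 vertices and 3 edges, delete both glued faces → V=29, E=75, F=48.
Check: V − E + F = 29 − 75 + 48 = 2.

29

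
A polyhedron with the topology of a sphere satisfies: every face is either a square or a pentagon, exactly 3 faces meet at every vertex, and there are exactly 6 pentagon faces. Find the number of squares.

3

Let x be the number of squares; then F = 6 + x.
Edge–face incidences: 2E = 5·6 + 4·x = 30 + 4x.
Every vertex has degree 3, so 3V = 2E.
Euler: V − E + F = 2 ⇒ (2E)/3 − E + (6 + x) = 2.
Multiply by 6: 2·(2E) − 3·(2E) + 6·(6 + x) = 12, i.e. 36 + 6x − (30 + 4x) = 12.
Collecting terms: 2x + 6 = 12, so 2x = 6, so x = 3.
Then 2E = 30 + 4·3 = 42, so E = 21, V = 2E/3 = 14, F = 6 + 3 = 9.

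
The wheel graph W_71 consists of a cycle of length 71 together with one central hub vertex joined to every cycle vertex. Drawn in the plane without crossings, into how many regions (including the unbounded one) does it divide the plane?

72

W_71 has V = 71 + 1 = 72 vertices and E = 2·71 = 142 edges.
By Euler's formula F = 2 − V + E = 2 − 72 + 142 = 72.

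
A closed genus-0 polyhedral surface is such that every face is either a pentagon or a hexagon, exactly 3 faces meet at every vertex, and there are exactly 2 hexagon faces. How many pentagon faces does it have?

12

Let x be the number of pentagons; then F = 2 + x.
Edge–face incidences: 2E = 6·2 + 5·x = 12 + 5x.
Every vertex has degree 3, so 3V = 2E.
Euler: V − E + F = 2 ⇒ (2E)/3 − E + (2 + x) = 2.
Multiply by 6: 2·(2E) − 3·(2E) + 6·(2 + x) = 12, i.e. 12 + 6x − (12 + 5x) = 12.
Collecting terms: x = 12.
Then 2E = 12 + 5·12 = 72, so E = 36, V = 2E/3 = 24, F = 2 + 12 = 14.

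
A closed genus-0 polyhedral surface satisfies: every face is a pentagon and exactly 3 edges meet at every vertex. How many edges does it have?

30

Each face has 5 edges and each edge borders two faces, so 2E = 5F.
Each vertex has degree 3, so 3V = 2E and hence V = 5F/3.
Euler: V − E + F = 2 ⇒ (5F/3) − (5F/2) + F = 2.
Multiply by 6: (10 − 15 + 6)F = 12, i.e. 1F = 12.
So F = 12, E = 5·12/2 = 30, V = 5·12/3 = 20.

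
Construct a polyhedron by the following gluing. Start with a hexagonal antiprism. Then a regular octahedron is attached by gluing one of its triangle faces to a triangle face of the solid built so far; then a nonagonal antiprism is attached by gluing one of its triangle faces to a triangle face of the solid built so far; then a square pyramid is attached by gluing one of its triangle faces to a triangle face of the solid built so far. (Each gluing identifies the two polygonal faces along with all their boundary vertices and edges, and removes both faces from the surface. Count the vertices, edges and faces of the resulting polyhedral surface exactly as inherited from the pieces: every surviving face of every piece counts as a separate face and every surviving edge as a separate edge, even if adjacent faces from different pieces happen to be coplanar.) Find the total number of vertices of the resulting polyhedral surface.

32

A hexagonal antiprism: V=12, E=24, F=14.
Attach a regular octahedron (V=6, E=12, F=8) along a 3-gon: merge 3 vertices and 3 edges, delete both glued faces → V=15, E=33, F=20.
Attach a nonagonal antiprism (V=18, E=36, F=20) along a 3-gon: merge 3 vertices and 3 edges, delete both glued faces → V=30, E=66, F=38.
Attach a square pyramid (V=5, E=8, F=5) along a 3-gon: merge 3 vertices and 3 edges, delete both glued faces → V=32, E=71, F=41.
Check: V − E + F = 32 − 71 + 41 = 2.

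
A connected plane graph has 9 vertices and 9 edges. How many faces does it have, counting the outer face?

2

Euler's formula for a connected plane graph: V − E + F = 2, so F = 2 − 9 + 9 = 2.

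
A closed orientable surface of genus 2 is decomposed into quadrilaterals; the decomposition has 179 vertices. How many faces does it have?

181

χ = 2 − 2·2 = -2, and every face is a square so 4F = 2E.
V − E + F = -2 with E = 4F/2 gives 179 − (4/2 − 1)·F = -2, so F = 181 and E = 362.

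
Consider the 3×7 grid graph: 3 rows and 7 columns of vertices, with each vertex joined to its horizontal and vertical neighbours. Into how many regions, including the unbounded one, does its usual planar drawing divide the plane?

The grid has V = 3·7 = 21 vertices and E = 3·6 + 7·2 = 32 edges.
F = 2 − V + E = 2 − 21 + 32 = 13.

13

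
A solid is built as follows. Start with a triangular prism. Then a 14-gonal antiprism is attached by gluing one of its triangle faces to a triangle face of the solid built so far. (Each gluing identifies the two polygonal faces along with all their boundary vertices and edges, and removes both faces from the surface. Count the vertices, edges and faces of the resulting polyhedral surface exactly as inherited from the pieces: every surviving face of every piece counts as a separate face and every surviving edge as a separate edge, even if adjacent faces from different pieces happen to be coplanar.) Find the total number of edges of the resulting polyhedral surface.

A triangular prism: V=6, E=9, F=5.
Attach a 14-gonal antiprism (V=28, E=56, F=30) along a 3-gon: merge 3 vertices and 3 edges, delete both glued faces → V=31, E=62, F=33.
Check: V − E + F = 31 − 62 + 33 = 2.

62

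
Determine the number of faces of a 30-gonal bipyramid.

A bipyramid over an n-gon has 2n triangular faces and n + 2 vertices: V = 30 + 2 = 32, E = 3·30 = 90, F = 2·30 = 60.
Check: V − E + F = 32 − 90 + 60 = 2.

60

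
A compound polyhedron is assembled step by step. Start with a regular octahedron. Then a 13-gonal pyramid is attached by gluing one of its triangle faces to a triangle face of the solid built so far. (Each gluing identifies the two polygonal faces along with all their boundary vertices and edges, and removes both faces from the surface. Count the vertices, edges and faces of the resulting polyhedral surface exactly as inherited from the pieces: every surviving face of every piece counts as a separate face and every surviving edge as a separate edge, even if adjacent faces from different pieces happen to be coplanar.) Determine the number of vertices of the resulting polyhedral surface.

A regular octahedron: V=6, E=12, F=8.
Attach a 13-gonal pyramid (V=14, E=26, F=14) along a 3-gon: merge 3 vertices and 3 edges, delete both glued faces → V=17, E=35, F=20.
Check: V − E + F = 17 − 35 + 20 = 2.

17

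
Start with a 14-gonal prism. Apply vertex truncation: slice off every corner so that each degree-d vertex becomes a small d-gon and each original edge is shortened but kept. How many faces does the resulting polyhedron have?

44

The base solid has V = 28, E = 42, F = 16.
Truncation replaces each original edge-end by a new vertex, so V′ = 2E = 84.
Each original edge survives, and each old vertex of degree d contributes d new edges; summing degrees gives Σd = 2E, so E′ = E + 2E = 3E = 126.
Each original face survives and each original vertex becomes one new face: F′ = F + V = 44.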